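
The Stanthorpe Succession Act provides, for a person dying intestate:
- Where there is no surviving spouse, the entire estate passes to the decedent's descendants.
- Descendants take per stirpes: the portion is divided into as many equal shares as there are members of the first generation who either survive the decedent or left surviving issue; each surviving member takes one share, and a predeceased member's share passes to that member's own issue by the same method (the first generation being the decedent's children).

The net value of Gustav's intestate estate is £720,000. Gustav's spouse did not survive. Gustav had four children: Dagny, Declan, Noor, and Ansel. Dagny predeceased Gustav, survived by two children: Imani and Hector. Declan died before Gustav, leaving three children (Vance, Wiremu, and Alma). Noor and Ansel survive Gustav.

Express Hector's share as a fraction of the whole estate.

The entire £720,000 passes to the descendants.
That amount (£720,000) is divided into 4 shares of £180,000: Noor and Ansel each take £180,000; Dagny's £180,000 share passes to Dagny's issue; Declan's £180,000 share passes to Declan's issue.
Dagny's share (£180,000) is divided into 2 shares of £90,000: Imani and Hector each take £90,000.
Declan's share (£180,000) is divided into 3 shares of £60,000: Vance, Wiremu, and Alma each take £60,000.

Hector receives 1/8 of the estate.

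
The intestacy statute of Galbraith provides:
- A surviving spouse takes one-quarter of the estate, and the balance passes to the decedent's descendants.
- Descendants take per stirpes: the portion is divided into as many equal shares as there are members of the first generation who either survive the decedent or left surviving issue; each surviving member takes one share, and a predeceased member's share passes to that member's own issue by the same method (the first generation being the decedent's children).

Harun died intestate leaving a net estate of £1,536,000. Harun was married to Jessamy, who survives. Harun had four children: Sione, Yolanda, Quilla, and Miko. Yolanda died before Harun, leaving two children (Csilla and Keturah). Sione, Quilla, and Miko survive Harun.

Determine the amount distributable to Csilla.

Csilla receives £144,000.

Jessamy takes one-quarter of £1,536,000 = £384,000. The remaining £1,152,000 passes to the descendants.
The descendants' portion (£1,152,000) is divided into 4 shares of £288,000: Sione, Quilla, and Miko each take £288,000; Yolanda's £288,000 share passes to Yolanda's issue.
Yolanda's share (£288,000) is divided into 2 shares of £144,000: Csilla and Keturah each take £144,000.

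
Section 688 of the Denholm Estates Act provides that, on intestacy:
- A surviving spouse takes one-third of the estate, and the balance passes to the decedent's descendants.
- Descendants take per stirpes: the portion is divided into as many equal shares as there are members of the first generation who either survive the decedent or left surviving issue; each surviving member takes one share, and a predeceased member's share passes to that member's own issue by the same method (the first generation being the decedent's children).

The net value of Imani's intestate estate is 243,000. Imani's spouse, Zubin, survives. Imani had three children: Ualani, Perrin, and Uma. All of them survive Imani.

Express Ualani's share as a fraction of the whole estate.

Zubin takes one-third of 243,000 = 81,000. The remaining 162,000 passes to the descendants.
The descendants' portion (162,000) is divided into 3 shares of 54,000: Ualani, Perrin, and Uma each take 54,000.

Ualani receives 2/9 of the estate.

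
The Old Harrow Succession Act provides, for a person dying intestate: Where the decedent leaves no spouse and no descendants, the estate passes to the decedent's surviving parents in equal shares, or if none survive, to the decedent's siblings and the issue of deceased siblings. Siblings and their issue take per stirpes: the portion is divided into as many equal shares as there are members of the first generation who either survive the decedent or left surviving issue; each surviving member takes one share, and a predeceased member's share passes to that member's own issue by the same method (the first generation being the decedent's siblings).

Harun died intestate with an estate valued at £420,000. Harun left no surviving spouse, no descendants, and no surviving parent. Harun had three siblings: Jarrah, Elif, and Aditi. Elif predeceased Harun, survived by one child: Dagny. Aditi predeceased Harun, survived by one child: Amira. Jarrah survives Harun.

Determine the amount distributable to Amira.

Amira receives £140,000.

The entire £420,000 passes to the siblings and their issue.
That amount (£420,000) is divided into 3 shares of £140,000: Jarrah takes £140,000; Elif's £140,000 share passes to Elif's issue; Aditi's £140,000 share passes to Aditi's issue.
Elif's share (£140,000) passes entirely to Dagny.
Aditi's share (£140,000) passes entirely to Amira.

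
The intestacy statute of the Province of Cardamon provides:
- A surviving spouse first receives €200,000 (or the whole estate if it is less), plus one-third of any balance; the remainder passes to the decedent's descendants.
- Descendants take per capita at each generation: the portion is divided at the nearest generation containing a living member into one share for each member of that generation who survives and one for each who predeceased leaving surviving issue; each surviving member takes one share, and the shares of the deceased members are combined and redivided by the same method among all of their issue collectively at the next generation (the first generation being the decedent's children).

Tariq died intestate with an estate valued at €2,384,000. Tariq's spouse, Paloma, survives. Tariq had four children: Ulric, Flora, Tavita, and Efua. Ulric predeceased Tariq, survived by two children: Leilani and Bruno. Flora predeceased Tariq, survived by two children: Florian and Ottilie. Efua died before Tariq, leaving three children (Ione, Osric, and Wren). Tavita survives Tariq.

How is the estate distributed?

Paloma: €928,000; Leilani: €156,000; Bruno: €156,000; Florian: €156,000; Ottilie: €156,000; Tavita: €364,000; Ione: €156,000; Osric: €156,000; Wren: €156,000

Paloma first takes €200,000, leaving a balance of €2,184,000. Paloma then takes one-third of the balance (€728,000), for a total of €928,000. The remaining €1,456,000 passes to the descendants.
The descendants' portion (€1,456,000) is divided at the children's generation into 4 shares of €364,000. Tavita takes €364,000. The 3 shares of the deceased (Ulric, Flora, and Efua) are combined into a pool of €1,092,000.
That pool (€1,092,000) is divided at the grandchildren's generation equally among Leilani, Bruno, Florian, Ottilie, Ione, Osric, and Wren: €156,000 each.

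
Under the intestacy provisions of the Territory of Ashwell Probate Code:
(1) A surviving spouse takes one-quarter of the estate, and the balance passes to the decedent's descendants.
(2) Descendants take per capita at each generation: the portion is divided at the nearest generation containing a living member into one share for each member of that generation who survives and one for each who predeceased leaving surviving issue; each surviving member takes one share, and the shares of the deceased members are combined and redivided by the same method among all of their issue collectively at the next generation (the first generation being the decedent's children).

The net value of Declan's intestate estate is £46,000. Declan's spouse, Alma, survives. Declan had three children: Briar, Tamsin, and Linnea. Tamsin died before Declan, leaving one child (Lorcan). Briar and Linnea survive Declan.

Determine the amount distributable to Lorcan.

Alma takes one-quarter of £46,000 = £11,500. The remaining £34,500 passes to the descendants.
The descendants' portion (£34,500) is divided at the children's generation into 3 shares of £11,500. Briar and Linnea each take £11,500. The remaining share for the deceased Tamsin (£11,500) is carried to the next generation.
That pool (£11,500) passes entirely to Lorcan, the sole taker at the grandchildren's generation.

Lorcan receives £11,500.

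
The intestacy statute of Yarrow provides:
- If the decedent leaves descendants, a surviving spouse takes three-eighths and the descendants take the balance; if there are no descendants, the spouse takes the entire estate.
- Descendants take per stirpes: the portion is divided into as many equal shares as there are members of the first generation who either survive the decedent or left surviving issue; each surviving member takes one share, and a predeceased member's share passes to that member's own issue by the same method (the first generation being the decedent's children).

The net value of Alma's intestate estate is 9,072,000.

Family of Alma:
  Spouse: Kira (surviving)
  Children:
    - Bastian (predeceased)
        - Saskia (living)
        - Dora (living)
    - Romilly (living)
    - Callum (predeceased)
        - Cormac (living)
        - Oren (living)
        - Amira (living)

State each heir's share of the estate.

Kira takes three-eighths of 9,072,000 = 3,402,000. The remaining 5,670,000 passes to the descendants.
The descendants' portion (5,670,000) is divided into 3 shares of 1,890,000: Romilly takes 1,890,000; Bastian's 1,890,000 share passes to Bastian's issue; Callum's 1,890,000 share passes to Callum's issue.
Bastian's share (1,890,000) is divided into 2 shares of 945,000: Saskia and Dora each take 945,000.
Callum's share (1,890,000) is divided into 3 shares of 630,000: Cormac, Oren, and Amira each take 630,000.

Kira: 3,402,000; Saskia: 945,000; Dora: 945,000; Romilly: 1,890,000; Cormac: 630,000; Oren: 630,000; Amira: 630,000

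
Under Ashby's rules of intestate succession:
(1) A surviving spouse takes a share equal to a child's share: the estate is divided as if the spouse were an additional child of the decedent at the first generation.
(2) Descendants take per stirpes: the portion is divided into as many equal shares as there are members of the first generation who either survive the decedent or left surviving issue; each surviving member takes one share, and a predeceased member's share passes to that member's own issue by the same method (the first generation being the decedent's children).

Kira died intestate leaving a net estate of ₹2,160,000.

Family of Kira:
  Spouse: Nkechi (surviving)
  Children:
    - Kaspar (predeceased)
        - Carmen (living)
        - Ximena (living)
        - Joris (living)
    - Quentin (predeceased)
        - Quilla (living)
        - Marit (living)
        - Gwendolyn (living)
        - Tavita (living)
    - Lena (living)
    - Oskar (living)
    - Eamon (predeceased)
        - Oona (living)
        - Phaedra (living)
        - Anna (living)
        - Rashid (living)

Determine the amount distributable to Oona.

Oona receives ₹90,000.

The spouse counts as an additional share at the children's level, so there are 6 primary shares of ₹360,000. Nkechi takes one such share (₹360,000).
The children's combined portion (₹1,800,000) is divided into 5 shares of ₹360,000: Lena and Oskar each take ₹360,000; Kaspar's ₹360,000 share passes to Kaspar's issue; Quentin's ₹360,000 share passes to Quentin's issue; Eamon's ₹360,000 share passes to Eamon's issue.
Kaspar's share (₹360,000) is divided into 3 shares of ₹120,000: Carmen, Ximena, and Joris each take ₹120,000.
Quentin's share (₹360,000) is divided into 4 shares of ₹90,000: Quilla, Marit, Gwendolyn, and Tavita each take ₹90,000.
Eamon's share (₹360,000) is divided into 4 shares of ₹90,000: Oona, Phaedra, Anna, and Rashid each take ₹90,000.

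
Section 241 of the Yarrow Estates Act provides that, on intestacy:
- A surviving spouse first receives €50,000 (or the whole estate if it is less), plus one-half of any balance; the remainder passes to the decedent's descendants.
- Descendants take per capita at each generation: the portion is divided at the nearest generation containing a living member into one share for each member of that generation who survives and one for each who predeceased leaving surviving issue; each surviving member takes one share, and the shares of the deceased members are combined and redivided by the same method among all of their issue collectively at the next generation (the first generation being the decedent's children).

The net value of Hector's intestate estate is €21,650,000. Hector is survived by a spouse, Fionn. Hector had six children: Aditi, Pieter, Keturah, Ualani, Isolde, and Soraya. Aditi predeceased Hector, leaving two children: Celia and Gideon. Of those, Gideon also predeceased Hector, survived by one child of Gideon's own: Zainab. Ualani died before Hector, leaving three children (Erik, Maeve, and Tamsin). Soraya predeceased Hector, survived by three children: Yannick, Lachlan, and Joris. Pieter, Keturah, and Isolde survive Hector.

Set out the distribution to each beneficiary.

Fionn first takes €50,000, leaving a balance of €21,600,000. Fionn then takes one-half of the balance (€10,800,000), for a total of €10,850,000. The remaining €10,800,000 passes to the descendants.
The descendants' portion (€10,800,000) is divided at the children's generation into 6 shares of €1,800,000. Pieter, Keturah, and Isolde each take €1,800,000. The 3 shares of the deceased (Aditi, Ualani, and Soraya) are combined into a pool of €5,400,000.
That pool (€5,400,000) is divided at the grandchildren's generation into 8 shares of €675,000. Celia, Erik, Maeve, Tamsin, Yannick, Lachlan, and Joris each take €675,000. The remaining share for the deceased Gideon (€675,000) is carried to the next generation.
That pool (€675,000) passes entirely to Zainab, the sole taker at the great-grandchildren's generation.

Fionn: €10,850,000; Celia: €675,000; Zainab: €675,000; Pieter: €1,800,000; Keturah: €1,800,000; Erik: €675,000; Maeve: €675,000; Tamsin: €675,000; Isolde: €1,800,000; Yannick: €675,000; Lachlan: €675,000; Joris: €675,000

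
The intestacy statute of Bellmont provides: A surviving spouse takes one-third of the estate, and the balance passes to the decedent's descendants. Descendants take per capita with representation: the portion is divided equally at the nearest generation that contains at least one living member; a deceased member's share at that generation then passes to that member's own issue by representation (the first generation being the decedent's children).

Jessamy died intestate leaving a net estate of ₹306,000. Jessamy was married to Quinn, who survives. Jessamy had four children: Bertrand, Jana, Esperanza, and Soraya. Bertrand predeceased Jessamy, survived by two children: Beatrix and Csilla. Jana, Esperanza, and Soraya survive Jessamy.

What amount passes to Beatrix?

Beatrix receives ₹25,500.

Quinn takes one-third of ₹306,000 = ₹102,000. The remaining ₹204,000 passes to the descendants.
The descendants' portion (₹204,000) is divided into 4 shares of ₹51,000: Jana, Esperanza, and Soraya each take ₹51,000; Bertrand's ₹51,000 share passes to Bertrand's issue.
Bertrand's share (₹51,000) is divided into 2 shares of ₹25,500: Beatrix and Csilla each take ₹25,500.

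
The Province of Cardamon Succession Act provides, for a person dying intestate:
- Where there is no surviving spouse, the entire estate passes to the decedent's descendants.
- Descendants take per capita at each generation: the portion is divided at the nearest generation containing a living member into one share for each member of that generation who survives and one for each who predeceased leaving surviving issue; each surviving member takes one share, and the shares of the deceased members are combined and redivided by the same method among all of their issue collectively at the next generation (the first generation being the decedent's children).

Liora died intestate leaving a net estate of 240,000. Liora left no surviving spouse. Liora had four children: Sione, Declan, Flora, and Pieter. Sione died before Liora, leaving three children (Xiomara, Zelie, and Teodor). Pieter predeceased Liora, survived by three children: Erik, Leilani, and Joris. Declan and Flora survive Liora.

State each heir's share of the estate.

The entire 240,000 passes to the descendants.
That amount (240,000) is divided at the children's generation into 4 shares of 60,000. Declan and Flora each take 60,000. The 2 shares of the deceased (Sione and Pieter) are combined into a pool of 120,000.
That pool (120,000) is divided at the grandchildren's generation equally among Xiomara, Zelie, Teodor, Erik, Leilani, and Joris: 20,000 each.

Xiomara: 20,000; Zelie: 20,000; Teodor: 20,000; Declan: 60,000; Flora: 60,000; Erik: 20,000; Leilani: 20,000; Joris: 20,000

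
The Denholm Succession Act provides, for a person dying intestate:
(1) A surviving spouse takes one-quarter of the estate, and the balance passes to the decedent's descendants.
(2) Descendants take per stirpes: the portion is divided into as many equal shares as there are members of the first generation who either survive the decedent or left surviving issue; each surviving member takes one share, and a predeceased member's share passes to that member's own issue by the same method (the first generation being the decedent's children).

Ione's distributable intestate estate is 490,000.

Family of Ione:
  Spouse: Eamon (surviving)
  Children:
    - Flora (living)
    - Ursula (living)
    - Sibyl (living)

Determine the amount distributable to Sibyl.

Eamon takes one-quarter of 490,000 = 122,500. The remaining 367,500 passes to the descendants.
The descendants' portion (367,500) is divided into 3 shares of 122,500: Flora, Ursula, and Sibyl each take 122,500.

Sibyl receives 122,500.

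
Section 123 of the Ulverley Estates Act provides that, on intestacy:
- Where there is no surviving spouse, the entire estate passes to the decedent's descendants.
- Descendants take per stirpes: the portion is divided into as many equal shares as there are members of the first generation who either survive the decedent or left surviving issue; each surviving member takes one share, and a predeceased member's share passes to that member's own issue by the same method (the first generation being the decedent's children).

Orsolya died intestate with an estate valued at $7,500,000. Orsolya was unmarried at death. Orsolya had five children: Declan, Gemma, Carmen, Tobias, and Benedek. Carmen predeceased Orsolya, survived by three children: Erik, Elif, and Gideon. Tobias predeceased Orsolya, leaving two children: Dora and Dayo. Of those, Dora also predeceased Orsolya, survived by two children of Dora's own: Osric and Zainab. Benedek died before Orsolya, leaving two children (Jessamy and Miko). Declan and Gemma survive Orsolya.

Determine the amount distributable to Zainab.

Zainab receives $375,000.

The entire $7,500,000 passes to the descendants.
That amount ($7,500,000) is divided into 5 shares of $1,500,000: Declan and Gemma each take $1,500,000; Carmen's $1,500,000 share passes to Carmen's issue; Tobias's $1,500,000 share passes to Tobias's issue; Benedek's $1,500,000 share passes to Benedek's issue.
Carmen's share ($1,500,000) is divided into 3 shares of $500,000: Erik, Elif, and Gideon each take $500,000.
Tobias's share ($1,500,000) is divided into 2 shares of $750,000: Dayo takes $750,000; Dora's $750,000 share passes to Dora's issue.
Dora's share ($750,000) is divided into 2 shares of $375,000: Osric and Zainab each take $375,000.
Benedek's share ($1,500,000) is divided into 2 shares of $750,000: Jessamy and Miko each take $750,000.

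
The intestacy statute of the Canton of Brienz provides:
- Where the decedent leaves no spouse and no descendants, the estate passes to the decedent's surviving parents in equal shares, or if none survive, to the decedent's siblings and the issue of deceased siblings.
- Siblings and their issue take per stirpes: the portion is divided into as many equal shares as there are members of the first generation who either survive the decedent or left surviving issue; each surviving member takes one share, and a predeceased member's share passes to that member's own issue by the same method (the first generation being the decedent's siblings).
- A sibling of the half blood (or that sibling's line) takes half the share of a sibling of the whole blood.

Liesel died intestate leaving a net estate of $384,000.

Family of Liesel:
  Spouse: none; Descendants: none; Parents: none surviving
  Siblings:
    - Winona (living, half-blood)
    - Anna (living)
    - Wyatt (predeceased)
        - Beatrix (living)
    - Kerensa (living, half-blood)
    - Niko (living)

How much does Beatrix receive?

Beatrix receives $96,000.

The entire $384,000 passes to the siblings and their issue.
Counting each half-blood sibling's line as half a unit, there are 4 units in $384,000, so one unit is $96,000. Whole-blood lines (Anna, Wyatt, and Niko) take $96,000 each; half-blood lines (Winona and Kerensa) take $48,000 each.
Wyatt's share ($96,000) passes entirely to Beatrix.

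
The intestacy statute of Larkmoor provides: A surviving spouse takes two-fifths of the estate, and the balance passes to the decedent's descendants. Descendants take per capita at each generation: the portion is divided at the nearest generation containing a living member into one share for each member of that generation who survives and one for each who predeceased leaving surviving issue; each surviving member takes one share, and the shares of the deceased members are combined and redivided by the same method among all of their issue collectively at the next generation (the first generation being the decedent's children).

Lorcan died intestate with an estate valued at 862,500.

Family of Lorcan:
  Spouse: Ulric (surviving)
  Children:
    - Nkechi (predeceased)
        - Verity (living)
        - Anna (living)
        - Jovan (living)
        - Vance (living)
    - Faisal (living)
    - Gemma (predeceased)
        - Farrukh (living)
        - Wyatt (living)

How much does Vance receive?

Vance receives 57,500.

Ulric takes two-fifths of 862,500 = 345,000. The remaining 517,500 passes to the descendants.
The descendants' portion (517,500) is divided at the children's generation into 3 shares of 172,500. Faisal takes 172,500. The 2 shares of the deceased (Nkechi and Gemma) are combined into a pool of 345,000.
That pool (345,000) is divided at the grandchildren's generation equally among Verity, Anna, Jovan, Vance, Farrukh, and Wyatt: 57,500 each.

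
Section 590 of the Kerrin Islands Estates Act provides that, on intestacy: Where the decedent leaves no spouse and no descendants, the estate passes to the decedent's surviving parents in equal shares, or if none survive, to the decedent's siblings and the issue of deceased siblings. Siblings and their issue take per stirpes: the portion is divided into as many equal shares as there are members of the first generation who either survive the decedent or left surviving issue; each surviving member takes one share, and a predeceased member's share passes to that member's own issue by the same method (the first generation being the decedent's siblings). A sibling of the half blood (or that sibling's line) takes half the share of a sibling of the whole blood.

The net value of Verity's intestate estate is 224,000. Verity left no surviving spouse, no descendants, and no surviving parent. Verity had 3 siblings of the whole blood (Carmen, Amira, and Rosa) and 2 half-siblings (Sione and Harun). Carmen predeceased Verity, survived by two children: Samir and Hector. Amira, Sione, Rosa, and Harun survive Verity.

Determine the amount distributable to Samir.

The entire 224,000 passes to the siblings and their issue.
Counting each half-blood sibling's line as half a unit, there are 4 units in 224,000, so one unit is 56,000. Whole-blood lines (Carmen, Amira, and Rosa) take 56,000 each; half-blood lines (Sione and Harun) take 28,000 each.
Carmen's share (56,000) is divided into 2 shares of 28,000: Samir and Hector each take 28,000.

Samir receives 28,000.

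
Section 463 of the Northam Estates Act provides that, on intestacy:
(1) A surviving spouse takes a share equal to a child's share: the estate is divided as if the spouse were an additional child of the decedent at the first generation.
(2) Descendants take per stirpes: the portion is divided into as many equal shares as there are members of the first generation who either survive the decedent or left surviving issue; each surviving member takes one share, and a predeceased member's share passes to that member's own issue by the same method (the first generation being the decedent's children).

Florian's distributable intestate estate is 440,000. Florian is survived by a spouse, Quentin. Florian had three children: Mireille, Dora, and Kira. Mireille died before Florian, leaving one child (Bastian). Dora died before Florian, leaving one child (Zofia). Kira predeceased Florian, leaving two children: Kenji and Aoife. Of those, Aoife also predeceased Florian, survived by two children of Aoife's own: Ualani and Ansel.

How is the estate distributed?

The spouse counts as an additional share at the children's level, so there are 4 primary shares of 110,000. Quentin takes one such share (110,000).
The children's combined portion (330,000) is divided into 3 shares of 110,000: Mireille's 110,000 share passes to Mireille's issue; Dora's 110,000 share passes to Dora's issue; Kira's 110,000 share passes to Kira's issue.
Mireille's share (110,000) passes entirely to Bastian.
Dora's share (110,000) passes entirely to Zofia.
Kira's share (110,000) is divided into 2 shares of 55,000: Kenji takes 55,000; Aoife's 55,000 share passes to Aoife's issue.
Aoife's share (55,000) is divided into 2 shares of 27,500: Ualani and Ansel each take 27,500.

Quentin: 110,000; Bastian: 110,000; Zofia: 110,000; Kenji: 55,000; Ualani: 27,500; Ansel: 27,500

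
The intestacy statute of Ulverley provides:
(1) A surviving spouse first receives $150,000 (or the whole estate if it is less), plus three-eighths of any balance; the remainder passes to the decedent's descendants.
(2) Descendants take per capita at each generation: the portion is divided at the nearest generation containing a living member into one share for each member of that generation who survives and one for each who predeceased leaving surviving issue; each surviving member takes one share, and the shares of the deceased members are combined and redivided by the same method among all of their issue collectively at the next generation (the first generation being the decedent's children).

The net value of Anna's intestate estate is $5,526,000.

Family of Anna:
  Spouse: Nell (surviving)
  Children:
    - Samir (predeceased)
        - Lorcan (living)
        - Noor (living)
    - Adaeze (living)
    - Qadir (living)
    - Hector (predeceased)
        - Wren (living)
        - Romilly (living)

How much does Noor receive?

Noor receives $420,000.

Nell first takes $150,000, leaving a balance of $5,376,000. Nell then takes three-eighths of the balance ($2,016,000), for a total of $2,166,000. The remaining $3,360,000 passes to the descendants.
The descendants' portion ($3,360,000) is divided at the children's generation into 4 shares of $840,000. Adaeze and Qadir each take $840,000. The 2 shares of the deceased (Samir and Hector) are combined into a pool of $1,680,000.
That pool ($1,680,000) is divided at the grandchildren's generation equally among Lorcan, Noor, Wren, and Romilly: $420,000 each.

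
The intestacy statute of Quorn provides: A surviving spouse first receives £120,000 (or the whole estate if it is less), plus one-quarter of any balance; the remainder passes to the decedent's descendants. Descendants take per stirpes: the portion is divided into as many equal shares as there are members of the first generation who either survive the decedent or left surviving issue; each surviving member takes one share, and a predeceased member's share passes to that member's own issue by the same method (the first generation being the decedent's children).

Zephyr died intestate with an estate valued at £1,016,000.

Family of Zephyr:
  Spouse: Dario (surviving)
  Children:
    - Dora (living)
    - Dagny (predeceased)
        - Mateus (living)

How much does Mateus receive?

Mateus receives £336,000.

Dario first takes £120,000, leaving a balance of £896,000. Dario then takes one-quarter of the balance (£224,000), for a total of £344,000. The remaining £672,000 passes to the descendants.
The descendants' portion (£672,000) is divided into 2 shares of £336,000: Dora takes £336,000; Dagny's £336,000 share passes to Dagny's issue.
Dagny's share (£336,000) passes entirely to Mateus.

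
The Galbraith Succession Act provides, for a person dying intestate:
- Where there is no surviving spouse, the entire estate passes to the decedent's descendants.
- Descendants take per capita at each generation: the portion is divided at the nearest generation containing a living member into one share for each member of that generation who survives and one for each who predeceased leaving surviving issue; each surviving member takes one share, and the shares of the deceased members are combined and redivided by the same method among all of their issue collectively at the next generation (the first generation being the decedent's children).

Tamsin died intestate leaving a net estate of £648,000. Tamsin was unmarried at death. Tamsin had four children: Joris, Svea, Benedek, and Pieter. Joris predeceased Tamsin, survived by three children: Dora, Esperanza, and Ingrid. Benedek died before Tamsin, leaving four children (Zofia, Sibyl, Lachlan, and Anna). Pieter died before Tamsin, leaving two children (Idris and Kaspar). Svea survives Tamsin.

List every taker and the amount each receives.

Dora: £54,000; Esperanza: £54,000; Ingrid: £54,000; Svea: £162,000; Zofia: £54,000; Sibyl: £54,000; Lachlan: £54,000; Anna: £54,000; Idris: £54,000; Kaspar: £54,000

The entire £648,000 passes to the descendants.
That amount (£648,000) is divided at the children's generation into 4 shares of £162,000. Svea takes £162,000. The 3 shares of the deceased (Joris, Benedek, and Pieter) are combined into a pool of £486,000.
That pool (£486,000) is divided at the grandchildren's generation equally among Dora, Esperanza, Ingrid, Zofia, Sibyl, Lachlan, Anna, Idris, and Kaspar: £54,000 each.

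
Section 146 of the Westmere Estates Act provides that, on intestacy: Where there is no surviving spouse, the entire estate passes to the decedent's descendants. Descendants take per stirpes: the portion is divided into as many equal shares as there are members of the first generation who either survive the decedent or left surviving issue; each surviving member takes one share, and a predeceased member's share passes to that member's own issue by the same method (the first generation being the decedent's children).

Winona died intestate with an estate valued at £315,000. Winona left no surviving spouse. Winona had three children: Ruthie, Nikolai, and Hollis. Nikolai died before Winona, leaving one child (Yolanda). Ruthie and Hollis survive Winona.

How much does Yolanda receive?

The entire £315,000 passes to the descendants.
That amount (£315,000) is divided into 3 shares of £105,000: Ruthie and Hollis each take £105,000; Nikolai's £105,000 share passes to Nikolai's issue.
Nikolai's share (£105,000) passes entirely to Yolanda.

Yolanda receives £105,000.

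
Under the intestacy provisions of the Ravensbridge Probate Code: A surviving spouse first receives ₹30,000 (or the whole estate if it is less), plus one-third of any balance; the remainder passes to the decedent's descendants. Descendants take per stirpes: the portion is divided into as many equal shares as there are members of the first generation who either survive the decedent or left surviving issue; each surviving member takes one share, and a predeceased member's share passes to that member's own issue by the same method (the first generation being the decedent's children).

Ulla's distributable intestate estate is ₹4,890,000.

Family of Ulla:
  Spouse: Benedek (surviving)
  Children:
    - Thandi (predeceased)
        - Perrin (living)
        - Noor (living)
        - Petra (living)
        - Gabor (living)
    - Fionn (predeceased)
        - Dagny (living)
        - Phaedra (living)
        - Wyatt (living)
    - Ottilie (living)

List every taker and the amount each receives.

Benedek: ₹1,650,000; Perrin: ₹270,000; Noor: ₹270,000; Petra: ₹270,000; Gabor: ₹270,000; Dagny: ₹360,000; Phaedra: ₹360,000; Wyatt: ₹360,000; Ottilie: ₹1,080,000

Benedek first takes ₹30,000, leaving a balance of ₹4,860,000. Benedek then takes one-third of the balance (₹1,620,000), for a total of ₹1,650,000. The remaining ₹3,240,000 passes to the descendants.
The descendants' portion (₹3,240,000) is divided into 3 shares of ₹1,080,000: Ottilie takes ₹1,080,000; Thandi's ₹1,080,000 share passes to Thandi's issue; Fionn's ₹1,080,000 share passes to Fionn's issue.
Thandi's share (₹1,080,000) is divided into 4 shares of ₹270,000: Perrin, Noor, Petra, and Gabor each take ₹270,000.
Fionn's share (₹1,080,000) is divided into 3 shares of ₹360,000: Dagny, Phaedra, and Wyatt each take ₹360,000.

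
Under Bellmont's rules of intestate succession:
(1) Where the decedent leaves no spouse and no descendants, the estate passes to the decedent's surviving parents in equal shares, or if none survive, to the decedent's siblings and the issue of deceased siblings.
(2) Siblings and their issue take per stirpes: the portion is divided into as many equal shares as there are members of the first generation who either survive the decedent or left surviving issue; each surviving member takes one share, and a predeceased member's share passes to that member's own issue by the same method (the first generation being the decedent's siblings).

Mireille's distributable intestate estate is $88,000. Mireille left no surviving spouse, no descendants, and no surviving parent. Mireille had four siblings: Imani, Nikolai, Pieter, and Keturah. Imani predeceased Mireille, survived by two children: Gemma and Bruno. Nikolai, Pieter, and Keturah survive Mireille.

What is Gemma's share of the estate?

The entire $88,000 passes to the siblings and their issue.
That amount ($88,000) is divided into 4 shares of $22,000: Nikolai, Pieter, and Keturah each take $22,000; Imani's $22,000 share passes to Imani's issue.
Imani's share ($22,000) is divided into 2 shares of $11,000: Gemma and Bruno each take $11,000.

Gemma receives $11,000.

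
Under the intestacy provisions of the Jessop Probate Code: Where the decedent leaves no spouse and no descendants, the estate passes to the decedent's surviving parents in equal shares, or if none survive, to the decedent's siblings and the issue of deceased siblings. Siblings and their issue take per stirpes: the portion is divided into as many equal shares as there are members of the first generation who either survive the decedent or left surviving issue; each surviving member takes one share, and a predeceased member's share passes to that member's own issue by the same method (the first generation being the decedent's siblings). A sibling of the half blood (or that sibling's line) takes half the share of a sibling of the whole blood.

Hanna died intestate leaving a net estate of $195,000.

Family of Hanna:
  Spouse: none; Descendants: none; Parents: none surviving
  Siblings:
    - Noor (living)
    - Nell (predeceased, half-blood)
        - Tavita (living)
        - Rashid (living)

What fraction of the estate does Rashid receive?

Rashid receives 1/6 of the estate.

The entire $195,000 passes to the siblings and their issue.
Counting each half-blood sibling's line as half a unit, there are 3/2 units in $195,000, so one unit is $130,000. Whole-blood lines (Noor) take $130,000 each; half-blood lines (Nell) take $65,000 each.
Nell's share ($65,000) is divided into 2 shares of $32,500: Tavita and Rashid each take $32,500.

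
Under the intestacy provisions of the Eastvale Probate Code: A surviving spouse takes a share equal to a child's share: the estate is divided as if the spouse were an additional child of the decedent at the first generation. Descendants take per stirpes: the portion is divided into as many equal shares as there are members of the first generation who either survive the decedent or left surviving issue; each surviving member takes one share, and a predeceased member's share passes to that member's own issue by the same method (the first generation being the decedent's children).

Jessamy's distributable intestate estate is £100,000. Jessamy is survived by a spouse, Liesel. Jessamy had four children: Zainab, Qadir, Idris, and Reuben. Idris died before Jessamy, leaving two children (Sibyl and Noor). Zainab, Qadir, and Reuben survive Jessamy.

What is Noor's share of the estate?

The spouse counts as an additional share at the children's level, so there are 5 primary shares of £20,000. Liesel takes one such share (£20,000).
The children's combined portion (£80,000) is divided into 4 shares of £20,000: Zainab, Qadir, and Reuben each take £20,000; Idris's £20,000 share passes to Idris's issue.
Idris's share (£20,000) is divided into 2 shares of £10,000: Sibyl and Noor each take £10,000.

Noor receives £10,000.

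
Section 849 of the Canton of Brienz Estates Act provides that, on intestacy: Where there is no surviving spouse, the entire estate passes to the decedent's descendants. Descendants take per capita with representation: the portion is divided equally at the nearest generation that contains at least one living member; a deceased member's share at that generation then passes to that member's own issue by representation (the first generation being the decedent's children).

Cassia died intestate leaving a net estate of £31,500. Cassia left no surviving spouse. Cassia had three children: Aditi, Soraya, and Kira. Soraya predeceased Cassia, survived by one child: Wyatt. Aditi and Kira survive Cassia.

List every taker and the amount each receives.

The entire £31,500 passes to the descendants.
That amount (£31,500) is divided into 3 shares of £10,500: Aditi and Kira each take £10,500; Soraya's £10,500 share passes to Soraya's issue.
Soraya's share (£10,500) passes entirely to Wyatt.

Aditi: £10,500; Wyatt: £10,500; Kira: £10,500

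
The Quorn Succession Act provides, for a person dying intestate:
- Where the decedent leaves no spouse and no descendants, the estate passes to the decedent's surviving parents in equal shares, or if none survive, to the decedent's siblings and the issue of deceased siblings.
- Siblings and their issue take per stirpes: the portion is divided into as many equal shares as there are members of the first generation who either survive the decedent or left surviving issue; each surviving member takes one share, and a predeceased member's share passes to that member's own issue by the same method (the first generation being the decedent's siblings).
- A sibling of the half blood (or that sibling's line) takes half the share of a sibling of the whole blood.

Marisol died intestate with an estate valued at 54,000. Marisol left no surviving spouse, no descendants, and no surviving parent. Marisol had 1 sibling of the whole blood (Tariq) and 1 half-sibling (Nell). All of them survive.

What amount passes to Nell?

The entire 54,000 passes to the siblings and their issue.
Counting each half-blood sibling's line as half a unit, there are 3/2 units in 54,000, so one unit is 36,000. Whole-blood lines (Tariq) take 36,000 each; half-blood lines (Nell) take 18,000 each.

Nell receives 18,000.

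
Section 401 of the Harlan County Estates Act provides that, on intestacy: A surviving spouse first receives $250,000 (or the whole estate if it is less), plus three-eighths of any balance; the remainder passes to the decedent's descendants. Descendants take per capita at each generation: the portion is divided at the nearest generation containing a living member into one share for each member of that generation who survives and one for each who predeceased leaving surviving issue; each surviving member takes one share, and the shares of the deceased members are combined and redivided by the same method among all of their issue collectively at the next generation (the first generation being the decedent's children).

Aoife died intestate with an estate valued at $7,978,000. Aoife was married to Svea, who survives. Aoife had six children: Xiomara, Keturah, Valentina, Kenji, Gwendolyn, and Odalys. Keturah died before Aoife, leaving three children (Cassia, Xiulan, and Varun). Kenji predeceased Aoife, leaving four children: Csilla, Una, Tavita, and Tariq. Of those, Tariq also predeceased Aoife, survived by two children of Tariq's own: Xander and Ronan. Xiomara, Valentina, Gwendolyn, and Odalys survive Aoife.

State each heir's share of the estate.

Svea: $3,148,000; Xiomara: $805,000; Cassia: $230,000; Xiulan: $230,000; Varun: $230,000; Valentina: $805,000; Csilla: $230,000; Una: $230,000; Tavita: $230,000; Xander: $115,000; Ronan: $115,000; Gwendolyn: $805,000; Odalys: $805,000

Svea first takes $250,000, leaving a balance of $7,728,000. Svea then takes three-eighths of the balance ($2,898,000), for a total of $3,148,000. The remaining $4,830,000 passes to the descendants.
The descendants' portion ($4,830,000) is divided at the children's generation into 6 shares of $805,000. Xiomara, Valentina, Gwendolyn, and Odalys each take $805,000. The 2 shares of the deceased (Keturah and Kenji) are combined into a pool of $1,610,000.
That pool ($1,610,000) is divided at the grandchildren's generation into 7 shares of $230,000. Cassia, Xiulan, Varun, Csilla, Una, and Tavita each take $230,000. The remaining share for the deceased Tariq ($230,000) is carried to the next generation.
That pool ($230,000) is divided at the great-grandchildren's generation equally among Xander and Ronan: $115,000 each.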